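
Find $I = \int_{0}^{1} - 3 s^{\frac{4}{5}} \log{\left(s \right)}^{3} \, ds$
$\frac{1250}{729}$

Begin with the known integral
$$J(a) = \int_{0}^{1} - 3 s^{a} \, ds = - \frac{3}{a + 1}.$$

Differentiating under the integral sign brings down a factor of $\ln s$:
$$\frac{dJ}{da} = \int_{0}^{1} - 3 s^{a} \log{\left(s \right)} \, ds = \frac{3}{\left(a + 1\right)^{2}}.$$

Repeating $3$ times in total — each differentiation brings down another $\ln s$ — gives
$$\frac{d^{3}J}{da^{3}} = \int_{0}^{1} - 3 s^{a} \log{\left(s \right)}^{3} \, ds = \frac{18}{\left(a + 1\right)^{4}},$$
and the integrand here is exactly the target integrand, so $I = \frac{18}{\left(a + 1\right)^{4}}$.

Setting $a = \frac{4}{5}$:
$$I = \frac{1250}{729}.$$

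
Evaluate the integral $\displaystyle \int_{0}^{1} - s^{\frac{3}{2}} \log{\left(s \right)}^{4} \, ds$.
$- \frac{768}{3125}$

Start from the elementary integral
$$J(a) = \int_{0}^{1} - s^{a} \, ds = - \frac{1}{a + 1}.$$

Differentiating under the integral sign brings down a factor of $\ln s$:
$$\frac{dJ}{da} = \int_{0}^{1} - s^{a} \log{\left(s \right)} \, ds = \frac{1}{\left(a + 1\right)^{2}}.$$

Repeating $4$ times in total — each differentiation brings down another $\ln s$ — gives
$$\frac{d^{4}J}{da^{4}} = \int_{0}^{1} - s^{a} \log{\left(s \right)}^{4} \, ds = - \frac{24}{\left(a + 1\right)^{5}},$$
and the integrand here is exactly the target integrand, so $I = - \frac{24}{\left(a + 1\right)^{5}}$.

Setting $a = \frac{3}{2}$:
$$I = - \frac{768}{3125}.$$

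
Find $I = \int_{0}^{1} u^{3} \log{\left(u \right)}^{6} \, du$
$\frac{45}{1024}$

Consider the simpler parametrised integral
$$J(a) = \int_{0}^{1} u^{a} \, du = \frac{1}{a + 1}.$$

Differentiating under the integral sign brings down a factor of $\ln u$:
$$\frac{dJ}{da} = \int_{0}^{1} u^{a} \log{\left(u \right)} \, du = - \frac{1}{\left(a + 1\right)^{2}}.$$

Repeating $6$ times in total — each differentiation brings down another $\ln u$ — gives
$$\frac{d^{6}J}{da^{6}} = \int_{0}^{1} u^{a} \log{\left(u \right)}^{6} \, du = \frac{720}{\left(a + 1\right)^{7}},$$
and the integrand here is exactly the target integrand, so $I = \frac{720}{\left(a + 1\right)^{7}}$.

Setting $a = 3$:
$$I = \frac{45}{1024}.$$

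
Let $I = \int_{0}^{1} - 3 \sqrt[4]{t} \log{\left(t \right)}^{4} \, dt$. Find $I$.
$- \frac{73728}{3125}$

Start from the elementary integral
$$J(a) = \int_{0}^{1} - 3 t^{a} \, dt = - \frac{3}{a + 1}.$$

Differentiating under the integral sign brings down a factor of $\ln t$:
$$\frac{dJ}{da} = \int_{0}^{1} - 3 t^{a} \log{\left(t \right)} \, dt = \frac{3}{\left(a + 1\right)^{2}}.$$

Repeating $4$ times in total — each differentiation brings down another $\ln t$ — gives
$$\frac{d^{4}J}{da^{4}} = \int_{0}^{1} - 3 t^{a} \log{\left(t \right)}^{4} \, dt = - \frac{72}{\left(a + 1\right)^{5}},$$
and the integrand here is exactly the target integrand, so $I = - \frac{72}{\left(a + 1\right)^{5}}$.

Setting $a = \frac{1}{4}$:
$$I = - \frac{73728}{3125}.$$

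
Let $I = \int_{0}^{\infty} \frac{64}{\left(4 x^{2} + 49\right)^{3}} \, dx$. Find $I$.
$\frac{6 \pi}{16807}$

Start from the standard arctangent integral
$$J(a) = \int_{0}^{\infty} \frac{1}{a^{2} + x^{2}} \, dx = \frac{\pi}{2 a}.$$

Differentiating under the integral sign with respect to $a$,
$$\frac{dJ}{da} = \int_{0}^{\infty} - \frac{2 a}{\left(a^{2} + x^{2}\right)^{2}} \, dx = - \frac{\pi}{2 a^{2}},$$
so $\int_{0}^{\infty} \frac{1}{\left(a^{2} + x^{2}\right)^{2}} \, dx = \frac{\pi}{4 a^{3}}$.

Repeating — each differentiation of $1/(x^2+a^2)^j$ produces $-2ja/(x^2+a^2)^{j+1}$ — and dividing through by $-2ja$ at each step yields, after $2$ differentiations in total,
$$\int_{0}^{\infty} \frac{1}{\left(a^{2} + x^{2}\right)^{3}} \, dx = \frac{3 \pi}{16 a^{5}}.$$

Setting $a = \frac{7}{2}$:
$$I = \frac{6 \pi}{16807}.$$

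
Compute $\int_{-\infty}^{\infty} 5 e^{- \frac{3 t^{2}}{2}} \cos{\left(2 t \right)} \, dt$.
$\frac{5 \sqrt{6} \sqrt{\pi}}{3 e^{\frac{2}{3}}}$

Treat the cosine frequency as a parameter and define $I(b) = \int_{-\infty}^{\infty} 5 e^{- \frac{3 t^{2}}{2}} \cos{\left(b t \right)} \, dt$.

Differentiating under the integral sign,
$$I'(b) = \int_{-\infty}^{\infty} - 5 t e^{- \frac{3 t^{2}}{2}} \sin{\left(b t \right)} \, dt.$$

Integrate $\int_{-\infty}^{\infty} t \sin(b t)\, e^{- \frac{3 t^{2}}{2}}\, dt$ by parts with $u = \sin(b t)$ and $dv = t\, e^{- \frac{3 t^{2}}{2}}\, dt$, giving $v = - \frac{e^{- \frac{3 t^{2}}{2}}}{3}$. The boundary term vanishes and
$$\int_{-\infty}^{\infty} t \sin(b t)\, e^{- \frac{3 t^{2}}{2}}\, dt = \frac{b}{3} \int_{-\infty}^{\infty} \cos(b t)\, e^{- \frac{3 t^{2}}{2}}\, dt,$$
so $I'(b) = - \frac{b}{3}\, I(b)$.

This is a separable first-order ODE; solving with the initial condition $I(0) = \int_{-\infty}^{\infty} 5 e^{- \frac{3 t^{2}}{2}}\,dt = \frac{5 \sqrt{6} \sqrt{\pi}}{3}$ gives
$$I(b) = \frac{5 \sqrt{6} \sqrt{\pi} e^{- \frac{b^{2}}{6}}}{3}.$$

Setting $b = 2$:
$$I = \frac{5 \sqrt{6} \sqrt{\pi}}{3 e^{\frac{2}{3}}}.$$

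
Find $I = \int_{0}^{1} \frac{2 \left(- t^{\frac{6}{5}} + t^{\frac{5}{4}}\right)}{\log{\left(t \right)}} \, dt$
$\log{\left(\frac{2025}{1936} \right)}$

Consider the one-parameter family: let $I(a) = \int_{0}^{1} \frac{2 \left(- t^{\frac{6}{5}} + t^{a}\right)}{\log{\left(t \right)}} \, dt$.

Since $\dfrac{\partial}{\partial a}\,t^{a} = t^{a} \ln t$, the $\ln t$ in the denominator cancels and
$$\frac{dI}{da} = \int_{0}^{1} 2 t^{a} \, dt = 2 \left[\frac{t^{a+1}}{a+1}\right]_0^1 = \frac{2}{a + 1}.$$

Integrating with respect to $a$ gives $I(a) = \log{\left(\frac{25 \left(a + 1\right)^{2}}{121} \right)} + C$.

At $a = \frac{6}{5}$ the integrand is identically $0$, so $I(\frac{6}{5}) = 0$. The closed form gives $0$, hence $C = 0$.

Setting $a = \frac{5}{4}$:
$$I = \log{\left(\frac{2025}{1936} \right)}.$$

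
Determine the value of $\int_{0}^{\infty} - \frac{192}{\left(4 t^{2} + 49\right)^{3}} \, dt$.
$- \frac{18 \pi}{16807}$

Begin with the known result
$$J(a) = \int_{0}^{\infty} - \frac{3}{a^{2} + t^{2}} \, dt = - \frac{3 \pi}{2 a}.$$

Differentiating under the integral sign with respect to $a$,
$$\frac{dJ}{da} = \int_{0}^{\infty} \frac{6 a}{\left(a^{2} + t^{2}\right)^{2}} \, dt = \frac{3 \pi}{2 a^{2}},$$
so $\int_{0}^{\infty} - \frac{3}{\left(a^{2} + t^{2}\right)^{2}} \, dt = - \frac{3 \pi}{4 a^{3}}$.

Repeating — each differentiation of $1/(t^2+a^2)^j$ produces $-2ja/(t^2+a^2)^{j+1}$ — and dividing through by $-2ja$ at each step yields, after $2$ differentiations in total,
$$\int_{0}^{\infty} - \frac{3}{\left(a^{2} + t^{2}\right)^{3}} \, dt = - \frac{9 \pi}{16 a^{5}}.$$

Setting $a = \frac{7}{2}$:
$$I = - \frac{18 \pi}{16807}.$$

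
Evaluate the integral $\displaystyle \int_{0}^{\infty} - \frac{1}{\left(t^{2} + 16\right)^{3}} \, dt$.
$- \frac{3 \pi}{16384}$

Begin with the known result
$$J(a) = \int_{0}^{\infty} - \frac{1}{a^{2} + t^{2}} \, dt = - \frac{\pi}{2 a}.$$

Differentiating under the integral sign with respect to $a$,
$$\frac{dJ}{da} = \int_{0}^{\infty} \frac{2 a}{\left(a^{2} + t^{2}\right)^{2}} \, dt = \frac{\pi}{2 a^{2}},$$
so $\int_{0}^{\infty} - \frac{1}{\left(a^{2} + t^{2}\right)^{2}} \, dt = - \frac{\pi}{4 a^{3}}$.

Repeating — each differentiation of $1/(t^2+a^2)^j$ produces $-2ja/(t^2+a^2)^{j+1}$ — and dividing through by $-2ja$ at each step yields, after $2$ differentiations in total,
$$\int_{0}^{\infty} - \frac{1}{\left(a^{2} + t^{2}\right)^{3}} \, dt = - \frac{3 \pi}{16 a^{5}}.$$

Setting $a = 4$:
$$I = - \frac{3 \pi}{16384}.$$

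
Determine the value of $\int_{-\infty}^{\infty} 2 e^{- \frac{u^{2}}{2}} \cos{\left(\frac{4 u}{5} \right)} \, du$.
$\frac{2 \sqrt{2} \sqrt{\pi}}{e^{\frac{8}{25}}}$

Treat the cosine frequency as a parameter and define $I(b) = \int_{-\infty}^{\infty} 2 e^{- \frac{u^{2}}{2}} \cos{\left(b u \right)} \, du$.

Differentiating under the integral sign,
$$I'(b) = \int_{-\infty}^{\infty} - 2 u e^{- \frac{u^{2}}{2}} \sin{\left(b u \right)} \, du.$$

Integrate $\int_{-\infty}^{\infty} u \sin(b u)\, e^{- \frac{u^{2}}{2}}\, du$ by parts with $w = \sin(b u)$ and $dv = u\, e^{- \frac{u^{2}}{2}}\, du$, giving $v = - e^{- \frac{u^{2}}{2}}$. The boundary term vanishes and
$$\int_{-\infty}^{\infty} u \sin(b u)\, e^{- \frac{u^{2}}{2}}\, du = b \int_{-\infty}^{\infty} \cos(b u)\, e^{- \frac{u^{2}}{2}}\, du,$$
so $I'(b) = - b\, I(b)$.

This is a separable first-order ODE; solving with the initial condition $I(0) = \int_{-\infty}^{\infty} 2 e^{- \frac{u^{2}}{2}}\,du = 2 \sqrt{2} \sqrt{\pi}$ gives
$$I(b) = 2 \sqrt{2} \sqrt{\pi} e^{- \frac{b^{2}}{2}}.$$

Setting $b = \frac{4}{5}$:
$$I = \frac{2 \sqrt{2} \sqrt{\pi}}{e^{\frac{8}{25}}}.$$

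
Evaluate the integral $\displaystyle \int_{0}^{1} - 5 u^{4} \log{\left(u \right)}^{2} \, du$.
$- \frac{2}{25}$

Consider the simpler parametrised integral
$$J(a) = \int_{0}^{1} - 5 u^{a} \, du = - \frac{5}{a + 1}.$$

Differentiating under the integral sign brings down a factor of $\ln u$:
$$\frac{dJ}{da} = \int_{0}^{1} - 5 u^{a} \log{\left(u \right)} \, du = \frac{5}{\left(a + 1\right)^{2}}.$$

Repeating twice in total — each differentiation brings down another $\ln u$ — gives
$$\frac{d^{2}J}{da^{2}} = \int_{0}^{1} - 5 u^{a} \log{\left(u \right)}^{2} \, du = - \frac{10}{\left(a + 1\right)^{3}},$$
and the integrand here is exactly the target integrand, so $I = - \frac{10}{\left(a + 1\right)^{3}}$.

Setting $a = 4$:
$$I = - \frac{2}{25}.$$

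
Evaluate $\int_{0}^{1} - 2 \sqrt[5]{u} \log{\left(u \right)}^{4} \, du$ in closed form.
$- \frac{3125}{162}$

Begin with the known integral
$$J(a) = \int_{0}^{1} - 2 u^{a} \, du = - \frac{2}{a + 1}.$$

Differentiating under the integral sign brings down a factor of $\ln u$:
$$\frac{dJ}{da} = \int_{0}^{1} - 2 u^{a} \log{\left(u \right)} \, du = \frac{2}{\left(a + 1\right)^{2}}.$$

Repeating $4$ times in total — each differentiation brings down another $\ln u$ — gives
$$\frac{d^{4}J}{da^{4}} = \int_{0}^{1} - 2 u^{a} \log{\left(u \right)}^{4} \, du = - \frac{48}{\left(a + 1\right)^{5}},$$
and the integrand here is exactly the target integrand, so $I = - \frac{48}{\left(a + 1\right)^{5}}$.

Setting $a = \frac{1}{5}$:
$$I = - \frac{3125}{162}.$$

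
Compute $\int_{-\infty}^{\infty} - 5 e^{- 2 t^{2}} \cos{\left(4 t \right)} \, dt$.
$- \frac{5 \sqrt{2} \sqrt{\pi}}{2 e^{2}}$

Treat the cosine frequency as a parameter and define $I(b) = \int_{-\infty}^{\infty} - 5 e^{- 2 t^{2}} \cos{\left(b t \right)} \, dt$.

Differentiating under the integral sign,
$$I'(b) = \int_{-\infty}^{\infty} 5 t e^{- 2 t^{2}} \sin{\left(b t \right)} \, dt.$$

Integrate $\int_{-\infty}^{\infty} t \sin(b t)\, e^{- 2 t^{2}}\, dt$ by parts with $u = \sin(b t)$ and $dv = t\, e^{- 2 t^{2}}\, dt$, giving $v = - \frac{e^{- 2 t^{2}}}{4}$. The boundary term vanishes and
$$\int_{-\infty}^{\infty} t \sin(b t)\, e^{- 2 t^{2}}\, dt = \frac{b}{4} \int_{-\infty}^{\infty} \cos(b t)\, e^{- 2 t^{2}}\, dt,$$
so $I'(b) = - \frac{b}{4}\, I(b)$.

This is a separable first-order ODE; solving with the initial condition $I(0) = \int_{-\infty}^{\infty} - 5 e^{- 2 t^{2}}\,dt = - \frac{5 \sqrt{2} \sqrt{\pi}}{2}$ gives
$$I(b) = - \frac{5 \sqrt{2} \sqrt{\pi} e^{- \frac{b^{2}}{8}}}{2}.$$

Setting $b = 4$:
$$I = - \frac{5 \sqrt{2} \sqrt{\pi}}{2 e^{2}}.$$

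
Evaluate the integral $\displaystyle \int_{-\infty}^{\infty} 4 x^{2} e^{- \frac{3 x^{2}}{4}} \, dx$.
$\frac{16 \sqrt{3} \sqrt{\pi}}{9}$

Begin with the known integral
$$J(a) = \int_{-\infty}^{\infty} 4 e^{- a x^{2}} \, dx = \frac{4 \sqrt{\pi}}{\sqrt{a}}.$$

Differentiating under the integral sign brings down a factor of $(-x^2)$:
$$\frac{dJ}{da} = \int_{-\infty}^{\infty} - 4 x^{2} e^{- a x^{2}} \, dx = - \frac{2 \sqrt{\pi}}{a^{\frac{3}{2}}}.$$

The integral on the left is $-I$, so $I = \frac{2 \sqrt{\pi}}{a^{\frac{3}{2}}}$.

Setting $a = \frac{3}{4}$:
$$I = \frac{16 \sqrt{3} \sqrt{\pi}}{9}.$$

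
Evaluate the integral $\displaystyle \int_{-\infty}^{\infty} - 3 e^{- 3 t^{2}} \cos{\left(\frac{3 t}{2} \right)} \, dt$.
$- \frac{\sqrt{3} \sqrt{\pi}}{e^{\frac{3}{16}}}$

Define $I(b) = \int_{-\infty}^{\infty} - 3 e^{- 3 t^{2}} \cos{\left(b t \right)} \, dt$.

Differentiating under the integral sign,
$$I'(b) = \int_{-\infty}^{\infty} 3 t e^{- 3 t^{2}} \sin{\left(b t \right)} \, dt.$$

Integrate $\int_{-\infty}^{\infty} t \sin(b t)\, e^{- 3 t^{2}}\, dt$ by parts with $u = \sin(b t)$ and $dv = t\, e^{- 3 t^{2}}\, dt$, giving $v = - \frac{e^{- 3 t^{2}}}{6}$. The boundary term vanishes and
$$\int_{-\infty}^{\infty} t \sin(b t)\, e^{- 3 t^{2}}\, dt = \frac{b}{6} \int_{-\infty}^{\infty} \cos(b t)\, e^{- 3 t^{2}}\, dt,$$
so $I'(b) = - \frac{b}{6}\, I(b)$.

This is a separable first-order ODE; solving with the initial condition $I(0) = \int_{-\infty}^{\infty} - 3 e^{- 3 t^{2}}\,dt = - \sqrt{3} \sqrt{\pi}$ gives
$$I(b) = - \sqrt{3} \sqrt{\pi} e^{- \frac{b^{2}}{12}}.$$

Setting $b = \frac{3}{2}$:
$$I = - \frac{\sqrt{3} \sqrt{\pi}}{e^{\frac{3}{16}}}.$$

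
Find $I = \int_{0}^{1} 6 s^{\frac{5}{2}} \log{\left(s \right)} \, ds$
$- \frac{24}{49}$

Start from the elementary integral
$$J(a) = \int_{0}^{1} 6 s^{a} \, ds = \frac{6}{a + 1}.$$

Differentiating under the integral sign brings down a factor of $\ln s$:
$$\frac{dJ}{da} = \int_{0}^{1} 6 s^{a} \log{\left(s \right)} \, ds = - \frac{6}{\left(a + 1\right)^{2}}.$$

The integral on the left is $I$, so $I = - \frac{6}{\left(a + 1\right)^{2}}$.

Setting $a = \frac{5}{2}$:
$$I = - \frac{24}{49}.$$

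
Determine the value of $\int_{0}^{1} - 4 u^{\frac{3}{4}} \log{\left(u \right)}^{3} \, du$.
$\frac{6144}{2401}$

Consider the simpler parametrised integral
$$J(a) = \int_{0}^{1} - 4 u^{a} \, du = - \frac{4}{a + 1}.$$

Differentiating under the integral sign brings down a factor of $\ln u$:
$$\frac{dJ}{da} = \int_{0}^{1} - 4 u^{a} \log{\left(u \right)} \, du = \frac{4}{\left(a + 1\right)^{2}}.$$

Repeating $3$ times in total — each differentiation brings down another $\ln u$ — gives
$$\frac{d^{3}J}{da^{3}} = \int_{0}^{1} - 4 u^{a} \log{\left(u \right)}^{3} \, du = \frac{24}{\left(a + 1\right)^{4}},$$
and the integrand here is exactly the target integrand, so $I = \frac{24}{\left(a + 1\right)^{4}}$.

Setting $a = \frac{3}{4}$:
$$I = \frac{6144}{2401}.$$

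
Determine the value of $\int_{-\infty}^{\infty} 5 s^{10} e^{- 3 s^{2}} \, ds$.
$\frac{175 \sqrt{3} \sqrt{\pi}}{864}$

Consider the simpler parametrised integral
$$J(a) = \int_{-\infty}^{\infty} 5 e^{- a s^{2}} \, ds = \frac{5 \sqrt{\pi}}{\sqrt{a}}.$$

Differentiating under the integral sign brings down a factor of $(-s^2)$:
$$\frac{dJ}{da} = \int_{-\infty}^{\infty} - 5 s^{2} e^{- a s^{2}} \, ds = - \frac{5 \sqrt{\pi}}{2 a^{\frac{3}{2}}}.$$

Repeating $5$ times in total — each differentiation brings down another $(-s^2)$ — gives
$$\frac{d^{5}J}{da^{5}} = \int_{-\infty}^{\infty} - 5 s^{10} e^{- a s^{2}} \, ds = - \frac{4725 \sqrt{\pi}}{32 a^{\frac{11}{2}}},$$
and the integrand here is $(-1)^{5}$ times the target integrand, so $I = (-1)^{5}\,\frac{d^{5}J}{da^{5}} = \frac{4725 \sqrt{\pi}}{32 a^{\frac{11}{2}}}$.

Setting $a = 3$:
$$I = \frac{175 \sqrt{3} \sqrt{\pi}}{864}.$$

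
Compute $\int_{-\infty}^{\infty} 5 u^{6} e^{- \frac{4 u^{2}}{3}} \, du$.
$\frac{2025 \sqrt{3} \sqrt{\pi}}{1024}$

Start from the elementary integral
$$J(a) = \int_{-\infty}^{\infty} 5 e^{- a u^{2}} \, du = \frac{5 \sqrt{\pi}}{\sqrt{a}}.$$

Differentiating under the integral sign brings down a factor of $(-u^2)$:
$$\frac{dJ}{da} = \int_{-\infty}^{\infty} - 5 u^{2} e^{- a u^{2}} \, du = - \frac{5 \sqrt{\pi}}{2 a^{\frac{3}{2}}}.$$

Repeating $3$ times in total — each differentiation brings down another $(-u^2)$ — gives
$$\frac{d^{3}J}{da^{3}} = \int_{-\infty}^{\infty} - 5 u^{6} e^{- a u^{2}} \, du = - \frac{75 \sqrt{\pi}}{8 a^{\frac{7}{2}}},$$
and the integrand here is $(-1)^{3}$ times the target integrand, so $I = (-1)^{3}\,\frac{d^{3}J}{da^{3}} = \frac{75 \sqrt{\pi}}{8 a^{\frac{7}{2}}}$.

Setting $a = \frac{4}{3}$:
$$I = \frac{2025 \sqrt{3} \sqrt{\pi}}{1024}.$$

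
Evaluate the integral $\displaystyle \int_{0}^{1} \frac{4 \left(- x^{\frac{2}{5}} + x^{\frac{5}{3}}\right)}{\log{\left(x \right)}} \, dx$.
$\log{\left(\frac{2560000}{194481} \right)}$

Consider the one-parameter family: let $I(a) = \int_{0}^{1} \frac{4 \left(- x^{\frac{2}{5}} + x^{a}\right)}{\log{\left(x \right)}} \, dx$.

Since $\dfrac{\partial}{\partial a}\,x^{a} = x^{a} \ln x$, the $\ln x$ in the denominator cancels and
$$\frac{dI}{da} = \int_{0}^{1} 4 x^{a} \, dx = 4 \left[\frac{x^{a+1}}{a+1}\right]_0^1 = \frac{4}{a + 1}.$$

Integrating with respect to $a$ gives $I(a) = \log{\left(\frac{625 \left(a + 1\right)^{4}}{2401} \right)} + C$.

At $a = \frac{2}{5}$ the integrand is identically $0$, so $I(\frac{2}{5}) = 0$. The closed form gives $0$, hence $C = 0$.

Setting $a = \frac{5}{3}$:
$$I = \log{\left(\frac{2560000}{194481} \right)}.$$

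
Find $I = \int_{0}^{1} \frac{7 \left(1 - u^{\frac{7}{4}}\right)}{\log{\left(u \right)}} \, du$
$- \log{\left(\frac{19487171}{16384} \right)}$

Introduce a parameter $a$ in the exponent: let $I(a) = \int_{0}^{1} \frac{7 \left(1 - u^{a}\right)}{\log{\left(u \right)}} \, du$.

Since $\dfrac{\partial}{\partial a}\,u^{a} = u^{a} \ln u$, the $\ln u$ in the denominator cancels and
$$\frac{dI}{da} = \int_{0}^{1} -7 u^{a} \, du = -7 \left[\frac{u^{a+1}}{a+1}\right]_0^1 = - \frac{7}{a + 1}.$$

Integrating with respect to $a$ gives $I(a) = - 7 \log{\left(a + 1 \right)} + C$.

At $a = 0$ the integrand is identically $0$, so $I(0) = 0$. The closed form gives $0$, hence $C = 0$.

Setting $a = \frac{7}{4}$:
$$I = - \log{\left(\frac{19487171}{16384} \right)}.$$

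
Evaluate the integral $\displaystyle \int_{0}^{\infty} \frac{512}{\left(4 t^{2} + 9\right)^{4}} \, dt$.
$\frac{40 \pi}{2187}$

Recall the elementary integral
$$J(a) = \int_{0}^{\infty} \frac{2}{a^{2} + t^{2}} \, dt = \frac{\pi}{a}.$$

Differentiating under the integral sign with respect to $a$,
$$\frac{dJ}{da} = \int_{0}^{\infty} - \frac{4 a}{\left(a^{2} + t^{2}\right)^{2}} \, dt = - \frac{\pi}{a^{2}},$$
so $\int_{0}^{\infty} \frac{2}{\left(a^{2} + t^{2}\right)^{2}} \, dt = \frac{\pi}{2 a^{3}}$.

Repeating — each differentiation of $1/(t^2+a^2)^j$ produces $-2ja/(t^2+a^2)^{j+1}$ — and dividing through by $-2ja$ at each step yields, after $3$ differentiations in total,
$$\int_{0}^{\infty} \frac{2}{\left(a^{2} + t^{2}\right)^{4}} \, dt = \frac{5 \pi}{16 a^{7}}.$$

Setting $a = \frac{3}{2}$:
$$I = \frac{40 \pi}{2187}.$$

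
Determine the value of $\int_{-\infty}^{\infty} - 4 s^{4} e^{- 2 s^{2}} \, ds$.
$- \frac{3 \sqrt{2} \sqrt{\pi}}{8}$

Start from the elementary integral
$$J(a) = \int_{-\infty}^{\infty} - 4 e^{- a s^{2}} \, ds = - \frac{4 \sqrt{\pi}}{\sqrt{a}}.$$

Differentiating under the integral sign brings down a factor of $(-s^2)$:
$$\frac{dJ}{da} = \int_{-\infty}^{\infty} 4 s^{2} e^{- a s^{2}} \, ds = \frac{2 \sqrt{\pi}}{a^{\frac{3}{2}}}.$$

Repeating twice in total — each differentiation brings down another $(-s^2)$ — gives
$$\frac{d^{2}J}{da^{2}} = \int_{-\infty}^{\infty} - 4 s^{4} e^{- a s^{2}} \, ds = - \frac{3 \sqrt{\pi}}{a^{\frac{5}{2}}},$$
and the integrand here is exactly the target integrand, so $I = - \frac{3 \sqrt{\pi}}{a^{\frac{5}{2}}}$.

Setting $a = 2$:
$$I = - \frac{3 \sqrt{2} \sqrt{\pi}}{8}.$$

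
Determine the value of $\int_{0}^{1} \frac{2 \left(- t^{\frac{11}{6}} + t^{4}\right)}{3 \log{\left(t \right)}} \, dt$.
$- \frac{2 \log{\left(17 \right)}}{3} + \frac{2 \log{\left(30 \right)}}{3}$

Consider the one-parameter family: let $I(a) = \int_{0}^{1} \frac{2 \left(- t^{\frac{11}{6}} + t^{a}\right)}{3 \log{\left(t \right)}} \, dt$.

Since $\dfrac{\partial}{\partial a}\,t^{a} = t^{a} \ln t$, the $\ln t$ in the denominator cancels and
$$\frac{dI}{da} = \int_{0}^{1} \frac{2}{3} t^{a} \, dt = \frac{2}{3} \left[\frac{t^{a+1}}{a+1}\right]_0^1 = \frac{2}{3 \left(a + 1\right)}.$$

Integrating with respect to $a$ gives $I(a) = \log{\left(\frac{\sqrt[3]{17} \cdot 6^{\frac{2}{3}} \left(a + 1\right)^{\frac{2}{3}}}{17} \right)} + C$.

At $a = \frac{11}{6}$ the integrand is identically $0$, so $I(\frac{11}{6}) = 0$. The closed form gives $0$, hence $C = 0$.

Setting $a = 4$:
$$I = - \frac{2 \log{\left(17 \right)}}{3} + \frac{2 \log{\left(30 \right)}}{3}.$$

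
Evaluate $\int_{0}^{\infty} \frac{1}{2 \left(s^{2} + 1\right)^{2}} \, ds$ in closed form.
$\frac{\pi}{8}$

Start from the standard arctangent integral
$$J(a) = \int_{0}^{\infty} \frac{1}{2 \left(a^{2} + s^{2}\right)} \, ds = \frac{\pi}{4 a}.$$

Differentiating under the integral sign with respect to $a$,
$$\frac{dJ}{da} = \int_{0}^{\infty} - \frac{a}{\left(a^{2} + s^{2}\right)^{2}} \, ds = - \frac{\pi}{4 a^{2}},$$
so $\int_{0}^{\infty} \frac{1}{2 \left(a^{2} + s^{2}\right)^{2}} \, ds = \frac{\pi}{8 a^{3}}$.

Setting $a = 1$:
$$I = \frac{\pi}{8}.$$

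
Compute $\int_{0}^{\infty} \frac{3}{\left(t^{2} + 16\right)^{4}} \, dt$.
$\frac{15 \pi}{524288}$

Recall the elementary integral
$$J(a) = \int_{0}^{\infty} \frac{3}{a^{2} + t^{2}} \, dt = \frac{3 \pi}{2 a}.$$

Differentiating under the integral sign with respect to $a$,
$$\frac{dJ}{da} = \int_{0}^{\infty} - \frac{6 a}{\left(a^{2} + t^{2}\right)^{2}} \, dt = - \frac{3 \pi}{2 a^{2}},$$
so $\int_{0}^{\infty} \frac{3}{\left(a^{2} + t^{2}\right)^{2}} \, dt = \frac{3 \pi}{4 a^{3}}$.

Repeating — each differentiation of $1/(t^2+a^2)^j$ produces $-2ja/(t^2+a^2)^{j+1}$ — and dividing through by $-2ja$ at each step yields, after $3$ differentiations in total,
$$\int_{0}^{\infty} \frac{3}{\left(a^{2} + t^{2}\right)^{4}} \, dt = \frac{15 \pi}{32 a^{7}}.$$

Setting $a = 4$:
$$I = \frac{15 \pi}{524288}.$$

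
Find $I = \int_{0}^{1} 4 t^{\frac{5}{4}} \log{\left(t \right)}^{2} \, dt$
$\frac{512}{729}$

Begin with the known integral
$$J(a) = \int_{0}^{1} 4 t^{a} \, dt = \frac{4}{a + 1}.$$

Differentiating under the integral sign brings down a factor of $\ln t$:
$$\frac{dJ}{da} = \int_{0}^{1} 4 t^{a} \log{\left(t \right)} \, dt = - \frac{4}{\left(a + 1\right)^{2}}.$$

Repeating twice in total — each differentiation brings down another $\ln t$ — gives
$$\frac{d^{2}J}{da^{2}} = \int_{0}^{1} 4 t^{a} \log{\left(t \right)}^{2} \, dt = \frac{8}{\left(a + 1\right)^{3}},$$
and the integrand here is exactly the target integrand, so $I = \frac{8}{\left(a + 1\right)^{3}}$.

Setting $a = \frac{5}{4}$:
$$I = \frac{512}{729}.$$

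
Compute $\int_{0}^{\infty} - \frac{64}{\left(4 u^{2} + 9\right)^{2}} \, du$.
$- \frac{8 \pi}{27}$

Begin with the known result
$$J(a) = \int_{0}^{\infty} - \frac{4}{a^{2} + u^{2}} \, du = - \frac{2 \pi}{a}.$$

Differentiating under the integral sign with respect to $a$,
$$\frac{dJ}{da} = \int_{0}^{\infty} \frac{8 a}{\left(a^{2} + u^{2}\right)^{2}} \, du = \frac{2 \pi}{a^{2}},$$
so $\int_{0}^{\infty} - \frac{4}{\left(a^{2} + u^{2}\right)^{2}} \, du = - \frac{\pi}{a^{3}}$.

Setting $a = \frac{3}{2}$:
$$I = - \frac{8 \pi}{27}.$$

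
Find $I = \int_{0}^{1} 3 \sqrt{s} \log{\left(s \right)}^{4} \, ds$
$\frac{256}{27}$

Begin with the known integral
$$J(a) = \int_{0}^{1} 3 s^{a} \, ds = \frac{3}{a + 1}.$$

Differentiating under the integral sign brings down a factor of $\ln s$:
$$\frac{dJ}{da} = \int_{0}^{1} 3 s^{a} \log{\left(s \right)} \, ds = - \frac{3}{\left(a + 1\right)^{2}}.$$

Repeating $4$ times in total — each differentiation brings down another $\ln s$ — gives
$$\frac{d^{4}J}{da^{4}} = \int_{0}^{1} 3 s^{a} \log{\left(s \right)}^{4} \, ds = \frac{72}{\left(a + 1\right)^{5}},$$
and the integrand here is exactly the target integrand, so $I = \frac{72}{\left(a + 1\right)^{5}}$.

Setting $a = \frac{1}{2}$:
$$I = \frac{256}{27}.$$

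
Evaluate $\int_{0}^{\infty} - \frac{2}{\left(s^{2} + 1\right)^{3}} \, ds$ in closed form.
$- \frac{3 \pi}{8}$

Recall the elementary integral
$$J(a) = \int_{0}^{\infty} - \frac{2}{a^{2} + s^{2}} \, ds = - \frac{\pi}{a}.$$

Differentiating under the integral sign with respect to $a$,
$$\frac{dJ}{da} = \int_{0}^{\infty} \frac{4 a}{\left(a^{2} + s^{2}\right)^{2}} \, ds = \frac{\pi}{a^{2}},$$
so $\int_{0}^{\infty} - \frac{2}{\left(a^{2} + s^{2}\right)^{2}} \, ds = - \frac{\pi}{2 a^{3}}$.

Repeating — each differentiation of $1/(s^2+a^2)^j$ produces $-2ja/(s^2+a^2)^{j+1}$ — and dividing through by $-2ja$ at each step yields, after $2$ differentiations in total,
$$\int_{0}^{\infty} - \frac{2}{\left(a^{2} + s^{2}\right)^{3}} \, ds = - \frac{3 \pi}{8 a^{5}}.$$

Setting $a = 1$:
$$I = - \frac{3 \pi}{8}.$$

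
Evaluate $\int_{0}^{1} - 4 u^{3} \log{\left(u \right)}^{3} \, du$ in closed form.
$\frac{3}{32}$

Start from the elementary integral
$$J(a) = \int_{0}^{1} - 4 u^{a} \, du = - \frac{4}{a + 1}.$$

Differentiating under the integral sign brings down a factor of $\ln u$:
$$\frac{dJ}{da} = \int_{0}^{1} - 4 u^{a} \log{\left(u \right)} \, du = \frac{4}{\left(a + 1\right)^{2}}.$$

Repeating $3$ times in total — each differentiation brings down another $\ln u$ — gives
$$\frac{d^{3}J}{da^{3}} = \int_{0}^{1} - 4 u^{a} \log{\left(u \right)}^{3} \, du = \frac{24}{\left(a + 1\right)^{4}},$$
and the integrand here is exactly the target integrand, so $I = \frac{24}{\left(a + 1\right)^{4}}$.

Setting $a = 3$:
$$I = \frac{3}{32}.$$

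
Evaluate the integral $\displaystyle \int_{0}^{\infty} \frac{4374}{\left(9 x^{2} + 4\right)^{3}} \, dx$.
$\frac{2187 \pi}{256}$

Begin with the known result
$$J(a) = \int_{0}^{\infty} \frac{6}{a^{2} + x^{2}} \, dx = \frac{3 \pi}{a}.$$

Differentiating under the integral sign with respect to $a$,
$$\frac{dJ}{da} = \int_{0}^{\infty} - \frac{12 a}{\left(a^{2} + x^{2}\right)^{2}} \, dx = - \frac{3 \pi}{a^{2}},$$
so $\int_{0}^{\infty} \frac{6}{\left(a^{2} + x^{2}\right)^{2}} \, dx = \frac{3 \pi}{2 a^{3}}$.

Repeating — each differentiation of $1/(x^2+a^2)^j$ produces $-2ja/(x^2+a^2)^{j+1}$ — and dividing through by $-2ja$ at each step yields, after $2$ differentiations in total,
$$\int_{0}^{\infty} \frac{6}{\left(a^{2} + x^{2}\right)^{3}} \, dx = \frac{9 \pi}{8 a^{5}}.$$

Setting $a = \frac{2}{3}$:
$$I = \frac{2187 \pi}{256}.$$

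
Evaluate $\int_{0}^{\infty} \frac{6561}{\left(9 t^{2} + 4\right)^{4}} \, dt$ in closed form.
$\frac{10935 \pi}{4096}$

Start from the standard arctangent integral
$$J(a) = \int_{0}^{\infty} \frac{1}{a^{2} + t^{2}} \, dt = \frac{\pi}{2 a}.$$

Differentiating under the integral sign with respect to $a$,
$$\frac{dJ}{da} = \int_{0}^{\infty} - \frac{2 a}{\left(a^{2} + t^{2}\right)^{2}} \, dt = - \frac{\pi}{2 a^{2}},$$
so $\int_{0}^{\infty} \frac{1}{\left(a^{2} + t^{2}\right)^{2}} \, dt = \frac{\pi}{4 a^{3}}$.

Repeating — each differentiation of $1/(t^2+a^2)^j$ produces $-2ja/(t^2+a^2)^{j+1}$ — and dividing through by $-2ja$ at each step yields, after $3$ differentiations in total,
$$\int_{0}^{\infty} \frac{1}{\left(a^{2} + t^{2}\right)^{4}} \, dt = \frac{5 \pi}{32 a^{7}}.$$

Setting $a = \frac{2}{3}$:
$$I = \frac{10935 \pi}{4096}.$$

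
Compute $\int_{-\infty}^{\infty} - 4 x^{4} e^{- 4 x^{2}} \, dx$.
$- \frac{3 \sqrt{\pi}}{32}$

Consider the simpler parametrised integral
$$J(a) = \int_{-\infty}^{\infty} - 4 e^{- a x^{2}} \, dx = - \frac{4 \sqrt{\pi}}{\sqrt{a}}.$$

Differentiating under the integral sign brings down a factor of $(-x^2)$:
$$\frac{dJ}{da} = \int_{-\infty}^{\infty} 4 x^{2} e^{- a x^{2}} \, dx = \frac{2 \sqrt{\pi}}{a^{\frac{3}{2}}}.$$

Repeating twice in total — each differentiation brings down another $(-x^2)$ — gives
$$\frac{d^{2}J}{da^{2}} = \int_{-\infty}^{\infty} - 4 x^{4} e^{- a x^{2}} \, dx = - \frac{3 \sqrt{\pi}}{a^{\frac{5}{2}}},$$
and the integrand here is exactly the target integrand, so $I = - \frac{3 \sqrt{\pi}}{a^{\frac{5}{2}}}$.

Setting $a = 4$:
$$I = - \frac{3 \sqrt{\pi}}{32}.$$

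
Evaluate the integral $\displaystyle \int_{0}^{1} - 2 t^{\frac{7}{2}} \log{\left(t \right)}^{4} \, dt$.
$- \frac{512}{19683}$

Begin with the known integral
$$J(a) = \int_{0}^{1} - 2 t^{a} \, dt = - \frac{2}{a + 1}.$$

Differentiating under the integral sign brings down a factor of $\ln t$:
$$\frac{dJ}{da} = \int_{0}^{1} - 2 t^{a} \log{\left(t \right)} \, dt = \frac{2}{\left(a + 1\right)^{2}}.$$

Repeating $4$ times in total — each differentiation brings down another $\ln t$ — gives
$$\frac{d^{4}J}{da^{4}} = \int_{0}^{1} - 2 t^{a} \log{\left(t \right)}^{4} \, dt = - \frac{48}{\left(a + 1\right)^{5}},$$
and the integrand here is exactly the target integrand, so $I = - \frac{48}{\left(a + 1\right)^{5}}$.

Setting $a = \frac{7}{2}$:
$$I = - \frac{512}{19683}.$$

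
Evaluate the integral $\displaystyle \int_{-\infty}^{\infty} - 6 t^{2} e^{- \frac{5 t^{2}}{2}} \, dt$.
$- \frac{6 \sqrt{10} \sqrt{\pi}}{25}$

Consider the simpler parametrised integral
$$J(a) = \int_{-\infty}^{\infty} - 6 e^{- a t^{2}} \, dt = - \frac{6 \sqrt{\pi}}{\sqrt{a}}.$$

Differentiating under the integral sign brings down a factor of $(-t^2)$:
$$\frac{dJ}{da} = \int_{-\infty}^{\infty} 6 t^{2} e^{- a t^{2}} \, dt = \frac{3 \sqrt{\pi}}{a^{\frac{3}{2}}}.$$

The integral on the left is $-I$, so $I = - \frac{3 \sqrt{\pi}}{a^{\frac{3}{2}}}$.

Setting $a = \frac{5}{2}$:
$$I = - \frac{6 \sqrt{10} \sqrt{\pi}}{25}.$$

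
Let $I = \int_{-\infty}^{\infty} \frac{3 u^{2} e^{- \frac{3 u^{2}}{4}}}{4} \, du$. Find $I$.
$\frac{\sqrt{3} \sqrt{\pi}}{3}$

Begin with the known integral
$$J(a) = \int_{-\infty}^{\infty} \frac{3 e^{- a u^{2}}}{4} \, du = \frac{3 \sqrt{\pi}}{4 \sqrt{a}}.$$

Differentiating under the integral sign brings down a factor of $(-u^2)$:
$$\frac{dJ}{da} = \int_{-\infty}^{\infty} - \frac{3 u^{2} e^{- a u^{2}}}{4} \, du = - \frac{3 \sqrt{\pi}}{8 a^{\frac{3}{2}}}.$$

The integral on the left is $-I$, so $I = \frac{3 \sqrt{\pi}}{8 a^{\frac{3}{2}}}$.

Setting $a = \frac{3}{4}$:
$$I = \frac{\sqrt{3} \sqrt{\pi}}{3}.$$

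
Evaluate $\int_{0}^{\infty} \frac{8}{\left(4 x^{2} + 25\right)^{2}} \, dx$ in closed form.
$\frac{\pi}{125}$

Recall the elementary integral
$$J(a) = \int_{0}^{\infty} \frac{1}{2 \left(a^{2} + x^{2}\right)} \, dx = \frac{\pi}{4 a}.$$

Differentiating under the integral sign with respect to $a$,
$$\frac{dJ}{da} = \int_{0}^{\infty} - \frac{a}{\left(a^{2} + x^{2}\right)^{2}} \, dx = - \frac{\pi}{4 a^{2}},$$
so $\int_{0}^{\infty} \frac{1}{2 \left(a^{2} + x^{2}\right)^{2}} \, dx = \frac{\pi}{8 a^{3}}$.

Setting $a = \frac{5}{2}$:
$$I = \frac{\pi}{125}.$$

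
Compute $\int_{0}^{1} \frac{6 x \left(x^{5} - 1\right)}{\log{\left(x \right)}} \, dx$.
$\log{\left(\frac{117649}{64} \right)}$

Replace the exponent $1$ by a parameter $a$: let $I(a) = \int_{0}^{1} \frac{6 \left(x^{6} - x^{a}\right)}{\log{\left(x \right)}} \, dx$.

Since $\dfrac{\partial}{\partial a}\,x^{a} = x^{a} \ln x$, the $\ln x$ in the denominator cancels and
$$\frac{dI}{da} = \int_{0}^{1} -6 x^{a} \, dx = -6 \left[\frac{x^{a+1}}{a+1}\right]_0^1 = - \frac{6}{a + 1}.$$

Integrating with respect to $a$ gives $I(a) = \log{\left(\frac{117649}{\left(a + 1\right)^{6}} \right)} + C$.

At $a = 6$ the integrand is identically $0$, so $I(6) = 0$. The closed form gives $0$, hence $C = 0$.

Setting $a = 1$:
$$I = \log{\left(\frac{117649}{64} \right)}.$$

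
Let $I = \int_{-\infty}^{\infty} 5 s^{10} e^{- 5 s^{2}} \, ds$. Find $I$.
$\frac{189 \sqrt{5} \sqrt{\pi}}{20000}$

Begin with the known integral
$$J(a) = \int_{-\infty}^{\infty} 5 e^{- a s^{2}} \, ds = \frac{5 \sqrt{\pi}}{\sqrt{a}}.$$

Differentiating under the integral sign brings down a factor of $(-s^2)$:
$$\frac{dJ}{da} = \int_{-\infty}^{\infty} - 5 s^{2} e^{- a s^{2}} \, ds = - \frac{5 \sqrt{\pi}}{2 a^{\frac{3}{2}}}.$$

Repeating $5$ times in total — each differentiation brings down another $(-s^2)$ — gives
$$\frac{d^{5}J}{da^{5}} = \int_{-\infty}^{\infty} - 5 s^{10} e^{- a s^{2}} \, ds = - \frac{4725 \sqrt{\pi}}{32 a^{\frac{11}{2}}},$$
and the integrand here is $(-1)^{5}$ times the target integrand, so $I = (-1)^{5}\,\frac{d^{5}J}{da^{5}} = \frac{4725 \sqrt{\pi}}{32 a^{\frac{11}{2}}}$.

Setting $a = 5$:
$$I = \frac{189 \sqrt{5} \sqrt{\pi}}{20000}.$$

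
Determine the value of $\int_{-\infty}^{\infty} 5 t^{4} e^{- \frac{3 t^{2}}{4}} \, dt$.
$\frac{40 \sqrt{3} \sqrt{\pi}}{9}$

Consider the simpler parametrised integral
$$J(a) = \int_{-\infty}^{\infty} 5 e^{- a t^{2}} \, dt = \frac{5 \sqrt{\pi}}{\sqrt{a}}.$$

Differentiating under the integral sign brings down a factor of $(-t^2)$:
$$\frac{dJ}{da} = \int_{-\infty}^{\infty} - 5 t^{2} e^{- a t^{2}} \, dt = - \frac{5 \sqrt{\pi}}{2 a^{\frac{3}{2}}}.$$

Repeating twice in total — each differentiation brings down another $(-t^2)$ — gives
$$\frac{d^{2}J}{da^{2}} = \int_{-\infty}^{\infty} 5 t^{4} e^{- a t^{2}} \, dt = \frac{15 \sqrt{\pi}}{4 a^{\frac{5}{2}}},$$
and the integrand here is exactly the target integrand, so $I = \frac{15 \sqrt{\pi}}{4 a^{\frac{5}{2}}}$.

Setting $a = \frac{3}{4}$:
$$I = \frac{40 \sqrt{3} \sqrt{\pi}}{9}.$$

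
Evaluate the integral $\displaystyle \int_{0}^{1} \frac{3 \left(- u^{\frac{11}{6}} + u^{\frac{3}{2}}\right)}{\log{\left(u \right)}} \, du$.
$\log{\left(\frac{3375}{4913} \right)}$

Introduce a parameter $a$ in the exponent: let $I(a) = \int_{0}^{1} \frac{3 \left(- u^{\frac{11}{6}} + u^{a}\right)}{\log{\left(u \right)}} \, du$.

Since $\dfrac{\partial}{\partial a}\,u^{a} = u^{a} \ln u$, the $\ln u$ in the denominator cancels and
$$\frac{dI}{da} = \int_{0}^{1} 3 u^{a} \, du = 3 \left[\frac{u^{a+1}}{a+1}\right]_0^1 = \frac{3}{a + 1}.$$

Integrating with respect to $a$ gives $I(a) = \log{\left(\frac{216 \left(a + 1\right)^{3}}{4913} \right)} + C$.

At $a = \frac{11}{6}$ the integrand is identically $0$, so $I(\frac{11}{6}) = 0$. The closed form gives $0$, hence $C = 0$.

Setting $a = \frac{3}{2}$:
$$I = \log{\left(\frac{3375}{4913} \right)}.$$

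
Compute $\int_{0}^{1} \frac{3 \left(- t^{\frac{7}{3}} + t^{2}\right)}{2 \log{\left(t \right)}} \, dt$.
$\log{\left(\frac{27 \sqrt{10}}{100} \right)}$

Consider the one-parameter family: let $I(a) = \int_{0}^{1} \frac{3 \left(- t^{\frac{7}{3}} + t^{a}\right)}{2 \log{\left(t \right)}} \, dt$.

Since $\dfrac{\partial}{\partial a}\,t^{a} = t^{a} \ln t$, the $\ln t$ in the denominator cancels and
$$\frac{dI}{da} = \int_{0}^{1} \frac{3}{2} t^{a} \, dt = \frac{3}{2} \left[\frac{t^{a+1}}{a+1}\right]_0^1 = \frac{3}{2 \left(a + 1\right)}.$$

Integrating with respect to $a$ gives $I(a) = \log{\left(\frac{3 \sqrt{30} \left(a + 1\right)^{\frac{3}{2}}}{100} \right)} + C$.

At $a = \frac{7}{3}$ the integrand is identically $0$, so $I(\frac{7}{3}) = 0$. The closed form gives $0$, hence $C = 0$.

Setting $a = 2$:
$$I = \log{\left(\frac{27 \sqrt{10}}{100} \right)}.$$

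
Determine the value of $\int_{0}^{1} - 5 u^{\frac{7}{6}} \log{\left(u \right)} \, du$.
$\frac{180}{169}$

Start from the elementary integral
$$J(a) = \int_{0}^{1} - 5 u^{a} \, du = - \frac{5}{a + 1}.$$

Differentiating under the integral sign brings down a factor of $\ln u$:
$$\frac{dJ}{da} = \int_{0}^{1} - 5 u^{a} \log{\left(u \right)} \, du = \frac{5}{\left(a + 1\right)^{2}}.$$

The integral on the left is $I$, so $I = \frac{5}{\left(a + 1\right)^{2}}$.

Setting $a = \frac{7}{6}$:
$$I = \frac{180}{169}.$$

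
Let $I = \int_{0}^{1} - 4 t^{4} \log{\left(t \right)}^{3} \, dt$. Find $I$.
$\frac{24}{625}$

Start from the elementary integral
$$J(a) = \int_{0}^{1} - 4 t^{a} \, dt = - \frac{4}{a + 1}.$$

Differentiating under the integral sign brings down a factor of $\ln t$:
$$\frac{dJ}{da} = \int_{0}^{1} - 4 t^{a} \log{\left(t \right)} \, dt = \frac{4}{\left(a + 1\right)^{2}}.$$

Repeating $3$ times in total — each differentiation brings down another $\ln t$ — gives
$$\frac{d^{3}J}{da^{3}} = \int_{0}^{1} - 4 t^{a} \log{\left(t \right)}^{3} \, dt = \frac{24}{\left(a + 1\right)^{4}},$$
and the integrand here is exactly the target integrand, so $I = \frac{24}{\left(a + 1\right)^{4}}$.

Setting $a = 4$:
$$I = \frac{24}{625}.$$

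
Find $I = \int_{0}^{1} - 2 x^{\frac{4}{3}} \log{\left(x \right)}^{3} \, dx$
$\frac{972}{2401}$

Begin with the known integral
$$J(a) = \int_{0}^{1} - 2 x^{a} \, dx = - \frac{2}{a + 1}.$$

Differentiating under the integral sign brings down a factor of $\ln x$:
$$\frac{dJ}{da} = \int_{0}^{1} - 2 x^{a} \log{\left(x \right)} \, dx = \frac{2}{\left(a + 1\right)^{2}}.$$

Repeating $3$ times in total — each differentiation brings down another $\ln x$ — gives
$$\frac{d^{3}J}{da^{3}} = \int_{0}^{1} - 2 x^{a} \log{\left(x \right)}^{3} \, dx = \frac{12}{\left(a + 1\right)^{4}},$$
and the integrand here is exactly the target integrand, so $I = \frac{12}{\left(a + 1\right)^{4}}$.

Setting $a = \frac{4}{3}$:
$$I = \frac{972}{2401}.$$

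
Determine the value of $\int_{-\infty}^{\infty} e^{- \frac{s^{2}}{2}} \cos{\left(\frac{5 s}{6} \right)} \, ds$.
$\frac{\sqrt{2} \sqrt{\pi}}{e^{\frac{25}{72}}}$

Let $b$ denote the cosine frequency and define $I(b) = \int_{-\infty}^{\infty} e^{- \frac{s^{2}}{2}} \cos{\left(b s \right)} \, ds$.

Differentiating under the integral sign,
$$I'(b) = \int_{-\infty}^{\infty} - s e^{- \frac{s^{2}}{2}} \sin{\left(b s \right)} \, ds.$$

Integrate $\int_{-\infty}^{\infty} s \sin(b s)\, e^{- \frac{s^{2}}{2}}\, ds$ by parts with $u = \sin(b s)$ and $dv = s\, e^{- \frac{s^{2}}{2}}\, ds$, giving $v = - e^{- \frac{s^{2}}{2}}$. The boundary term vanishes and
$$\int_{-\infty}^{\infty} s \sin(b s)\, e^{- \frac{s^{2}}{2}}\, ds = b \int_{-\infty}^{\infty} \cos(b s)\, e^{- \frac{s^{2}}{2}}\, ds,$$
so $I'(b) = - b\, I(b)$.

This is a separable first-order ODE; solving with the initial condition $I(0) = \int_{-\infty}^{\infty} e^{- \frac{s^{2}}{2}}\,ds = \sqrt{2} \sqrt{\pi}$ gives
$$I(b) = \sqrt{2} \sqrt{\pi} e^{- \frac{b^{2}}{2}}.$$

Setting $b = \frac{5}{6}$:
$$I = \frac{\sqrt{2} \sqrt{\pi}}{e^{\frac{25}{72}}}.$$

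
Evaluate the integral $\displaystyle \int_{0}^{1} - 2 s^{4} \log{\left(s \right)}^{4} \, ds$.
$- \frac{48}{3125}$

Start from the elementary integral
$$J(a) = \int_{0}^{1} - 2 s^{a} \, ds = - \frac{2}{a + 1}.$$

Differentiating under the integral sign brings down a factor of $\ln s$:
$$\frac{dJ}{da} = \int_{0}^{1} - 2 s^{a} \log{\left(s \right)} \, ds = \frac{2}{\left(a + 1\right)^{2}}.$$

Repeating $4$ times in total — each differentiation brings down another $\ln s$ — gives
$$\frac{d^{4}J}{da^{4}} = \int_{0}^{1} - 2 s^{a} \log{\left(s \right)}^{4} \, ds = - \frac{48}{\left(a + 1\right)^{5}},$$
and the integrand here is exactly the target integrand, so $I = - \frac{48}{\left(a + 1\right)^{5}}$.

Setting $a = 4$:
$$I = - \frac{48}{3125}.$$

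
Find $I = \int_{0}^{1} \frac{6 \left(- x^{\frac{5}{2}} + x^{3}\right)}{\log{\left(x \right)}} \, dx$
$\log{\left(\frac{262144}{117649} \right)}$

Consider the one-parameter family: let $I(a) = \int_{0}^{1} \frac{6 \left(- x^{\frac{5}{2}} + x^{a}\right)}{\log{\left(x \right)}} \, dx$.

Since $\dfrac{\partial}{\partial a}\,x^{a} = x^{a} \ln x$, the $\ln x$ in the denominator cancels and
$$\frac{dI}{da} = \int_{0}^{1} 6 x^{a} \, dx = 6 \left[\frac{x^{a+1}}{a+1}\right]_0^1 = \frac{6}{a + 1}.$$

Integrating with respect to $a$ gives $I(a) = \log{\left(\frac{64 \left(a + 1\right)^{6}}{117649} \right)} + C$.

At $a = \frac{5}{2}$ the integrand is identically $0$, so $I(\frac{5}{2}) = 0$. The closed form gives $0$, hence $C = 0$.

Setting $a = 3$:
$$I = \log{\left(\frac{262144}{117649} \right)}.$$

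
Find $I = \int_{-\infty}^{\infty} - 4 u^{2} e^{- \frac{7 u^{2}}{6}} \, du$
$- \frac{12 \sqrt{42} \sqrt{\pi}}{49}$

Consider the simpler parametrised integral
$$J(a) = \int_{-\infty}^{\infty} - 4 e^{- a u^{2}} \, du = - \frac{4 \sqrt{\pi}}{\sqrt{a}}.$$

Differentiating under the integral sign brings down a factor of $(-u^2)$:
$$\frac{dJ}{da} = \int_{-\infty}^{\infty} 4 u^{2} e^{- a u^{2}} \, du = \frac{2 \sqrt{\pi}}{a^{\frac{3}{2}}}.$$

The integral on the left is $-I$, so $I = - \frac{2 \sqrt{\pi}}{a^{\frac{3}{2}}}$.

Setting $a = \frac{7}{6}$:
$$I = - \frac{12 \sqrt{42} \sqrt{\pi}}{49}.$$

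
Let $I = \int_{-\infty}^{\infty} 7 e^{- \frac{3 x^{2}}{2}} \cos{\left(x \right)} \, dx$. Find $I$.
$\frac{7 \sqrt{6} \sqrt{\pi}}{3 e^{\frac{1}{6}}}$

Define $I(b) = \int_{-\infty}^{\infty} 7 e^{- \frac{3 x^{2}}{2}} \cos{\left(b x \right)} \, dx$.

Differentiating under the integral sign,
$$I'(b) = \int_{-\infty}^{\infty} - 7 x e^{- \frac{3 x^{2}}{2}} \sin{\left(b x \right)} \, dx.$$

Integrate $\int_{-\infty}^{\infty} x \sin(b x)\, e^{- \frac{3 x^{2}}{2}}\, dx$ by parts with $u = \sin(b x)$ and $dv = x\, e^{- \frac{3 x^{2}}{2}}\, dx$, giving $v = - \frac{e^{- \frac{3 x^{2}}{2}}}{3}$. The boundary term vanishes and
$$\int_{-\infty}^{\infty} x \sin(b x)\, e^{- \frac{3 x^{2}}{2}}\, dx = \frac{b}{3} \int_{-\infty}^{\infty} \cos(b x)\, e^{- \frac{3 x^{2}}{2}}\, dx,$$
so $I'(b) = - \frac{b}{3}\, I(b)$.

This is a separable first-order ODE; solving with the initial condition $I(0) = \int_{-\infty}^{\infty} 7 e^{- \frac{3 x^{2}}{2}}\,dx = \frac{7 \sqrt{6} \sqrt{\pi}}{3}$ gives
$$I(b) = \frac{7 \sqrt{6} \sqrt{\pi} e^{- \frac{b^{2}}{6}}}{3}.$$

Setting $b = 1$:
$$I = \frac{7 \sqrt{6} \sqrt{\pi}}{3 e^{\frac{1}{6}}}.$$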